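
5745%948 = 57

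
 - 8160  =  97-8257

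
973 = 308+665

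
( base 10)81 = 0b1010001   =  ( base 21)3i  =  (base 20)41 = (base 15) 56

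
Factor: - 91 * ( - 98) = 2^1*7^3 * 13^1= 8918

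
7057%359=236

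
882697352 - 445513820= 437183532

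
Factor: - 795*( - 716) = 2^2*3^1*5^1*53^1*179^1  =  569220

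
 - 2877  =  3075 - 5952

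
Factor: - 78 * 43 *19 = - 2^1*3^1*13^1*19^1*43^1 = -  63726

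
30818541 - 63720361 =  - 32901820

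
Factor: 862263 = 3^2*149^1*643^1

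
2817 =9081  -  6264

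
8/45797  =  8/45797 = 0.00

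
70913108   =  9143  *7756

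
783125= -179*( - 4375 )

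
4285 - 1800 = 2485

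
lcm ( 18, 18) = 18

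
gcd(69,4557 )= 3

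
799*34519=27580681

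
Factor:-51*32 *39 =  - 2^5*3^2*13^1*17^1 = - 63648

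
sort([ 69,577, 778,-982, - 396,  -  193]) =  [-982,  -  396,-193,69 , 577,778 ]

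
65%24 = 17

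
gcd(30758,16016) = 182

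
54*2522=136188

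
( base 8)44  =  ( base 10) 36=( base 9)40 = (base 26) 1A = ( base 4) 210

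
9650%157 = 73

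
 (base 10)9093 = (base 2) 10001110000101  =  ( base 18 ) 1a13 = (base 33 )8bi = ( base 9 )13423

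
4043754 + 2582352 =6626106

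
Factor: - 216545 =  - 5^1* 7^1*23^1*269^1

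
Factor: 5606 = 2^1*2803^1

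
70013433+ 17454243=87467676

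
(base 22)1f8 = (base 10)822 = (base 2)1100110110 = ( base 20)212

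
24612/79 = 311 + 43/79= 311.54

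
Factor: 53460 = 2^2*3^5*5^1*11^1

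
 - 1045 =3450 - 4495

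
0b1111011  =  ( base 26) 4j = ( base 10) 123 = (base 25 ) 4N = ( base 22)5D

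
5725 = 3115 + 2610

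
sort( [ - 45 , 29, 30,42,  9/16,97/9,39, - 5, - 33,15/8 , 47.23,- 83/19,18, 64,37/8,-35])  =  [ - 45, - 35, - 33, - 5, -83/19, 9/16,15/8, 37/8,97/9,18, 29,30, 39 , 42,47.23,  64]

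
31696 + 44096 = 75792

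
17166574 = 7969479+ 9197095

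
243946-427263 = - 183317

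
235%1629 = 235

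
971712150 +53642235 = 1025354385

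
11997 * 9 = 107973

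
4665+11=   4676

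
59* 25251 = 1489809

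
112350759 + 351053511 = 463404270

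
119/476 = 1/4 = 0.25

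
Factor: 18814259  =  4021^1 *4679^1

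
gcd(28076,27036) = 4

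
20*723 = 14460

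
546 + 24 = 570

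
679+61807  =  62486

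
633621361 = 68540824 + 565080537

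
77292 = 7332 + 69960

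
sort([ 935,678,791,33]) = [ 33,678,791,935]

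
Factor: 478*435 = 207930 = 2^1 * 3^1*5^1*29^1*239^1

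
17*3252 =55284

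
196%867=196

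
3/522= 1/174 = 0.01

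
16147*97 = 1566259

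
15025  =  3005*5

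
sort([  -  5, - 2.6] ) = [ - 5, - 2.6]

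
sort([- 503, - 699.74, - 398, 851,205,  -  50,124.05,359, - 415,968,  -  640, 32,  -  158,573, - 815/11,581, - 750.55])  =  [ - 750.55, -699.74,-640, - 503,-415, - 398, - 158, - 815/11,  -  50,32,124.05, 205,359,573 , 581,851, 968 ]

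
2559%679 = 522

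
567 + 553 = 1120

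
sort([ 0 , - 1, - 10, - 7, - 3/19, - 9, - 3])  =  [ - 10, - 9, - 7 , - 3,-1, - 3/19,0 ]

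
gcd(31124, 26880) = 4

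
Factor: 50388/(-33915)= -52/35 = -  2^2*5^( - 1)*7^( - 1)*13^1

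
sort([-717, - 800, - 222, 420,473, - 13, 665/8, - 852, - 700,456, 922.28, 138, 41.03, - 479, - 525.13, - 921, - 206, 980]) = [ - 921 , - 852,-800, - 717, - 700,- 525.13, - 479,- 222, - 206, - 13,41.03, 665/8, 138 , 420,456, 473, 922.28, 980 ] 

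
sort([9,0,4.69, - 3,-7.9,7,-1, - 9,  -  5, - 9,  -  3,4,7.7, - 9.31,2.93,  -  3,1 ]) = [ - 9.31, - 9, - 9, - 7.9, - 5,  -  3, - 3, - 3 , - 1, 0,1, 2.93, 4,4.69 , 7,7.7,9]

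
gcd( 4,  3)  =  1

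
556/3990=278/1995 = 0.14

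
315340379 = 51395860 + 263944519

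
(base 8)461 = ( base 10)305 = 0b100110001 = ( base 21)eb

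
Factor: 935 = 5^1 *11^1 * 17^1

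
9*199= 1791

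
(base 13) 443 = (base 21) 1dh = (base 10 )731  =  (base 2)1011011011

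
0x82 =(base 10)130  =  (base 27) 4M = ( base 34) 3s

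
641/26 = 24 + 17/26 = 24.65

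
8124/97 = 83+ 73/97  =  83.75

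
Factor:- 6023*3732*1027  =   - 23084737572 =-2^2 * 3^1*13^1*19^1*79^1  *311^1*317^1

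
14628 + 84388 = 99016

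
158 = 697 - 539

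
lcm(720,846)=33840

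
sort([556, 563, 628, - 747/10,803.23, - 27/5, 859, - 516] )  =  [  -  516, - 747/10, - 27/5,  556,563, 628,803.23,859 ]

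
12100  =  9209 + 2891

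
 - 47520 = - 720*66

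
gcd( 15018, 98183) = 1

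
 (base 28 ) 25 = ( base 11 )56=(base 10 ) 61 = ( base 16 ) 3d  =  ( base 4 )331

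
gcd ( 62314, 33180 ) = 14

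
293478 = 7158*41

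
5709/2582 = 2 + 545/2582 = 2.21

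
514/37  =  13 + 33/37  =  13.89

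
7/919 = 7/919 = 0.01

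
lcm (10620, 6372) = 31860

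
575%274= 27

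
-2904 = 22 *(-132)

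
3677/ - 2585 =  -  2 + 1493/2585 = -1.42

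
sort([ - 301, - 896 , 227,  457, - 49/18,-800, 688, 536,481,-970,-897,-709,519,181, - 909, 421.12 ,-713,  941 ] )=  [ - 970, - 909, - 897,-896,-800,-713, -709, - 301, - 49/18, 181 , 227, 421.12,  457, 481,519,536, 688,941] 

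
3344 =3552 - 208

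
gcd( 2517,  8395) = 1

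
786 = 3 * 262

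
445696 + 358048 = 803744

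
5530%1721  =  367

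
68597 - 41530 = 27067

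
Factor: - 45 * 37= - 3^2*5^1*37^1=-1665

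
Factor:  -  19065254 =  - 2^1*13^1*  43^1*17053^1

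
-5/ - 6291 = 5/6291 =0.00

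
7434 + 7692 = 15126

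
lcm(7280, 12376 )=123760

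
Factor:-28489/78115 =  - 31/85 = -5^( -1)*17^ (  -  1)*31^1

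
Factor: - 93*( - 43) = 3999  =  3^1*31^1*43^1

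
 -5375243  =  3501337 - 8876580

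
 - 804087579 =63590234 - 867677813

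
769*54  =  41526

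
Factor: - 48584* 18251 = - 2^3*6073^1 * 18251^1= -886706584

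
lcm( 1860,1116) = 5580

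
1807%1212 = 595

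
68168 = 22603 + 45565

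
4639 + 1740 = 6379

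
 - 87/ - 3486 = 29/1162 = 0.02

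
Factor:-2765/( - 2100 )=2^( - 2 )*3^( - 1)*5^( - 1 )*79^1 = 79/60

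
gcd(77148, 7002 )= 18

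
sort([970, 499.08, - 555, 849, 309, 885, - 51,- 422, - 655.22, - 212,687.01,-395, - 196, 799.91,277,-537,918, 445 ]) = [-655.22, - 555,-537, - 422,-395, - 212, - 196, - 51, 277,309, 445,499.08, 687.01,799.91, 849,885,918, 970]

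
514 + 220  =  734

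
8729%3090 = 2549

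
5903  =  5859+44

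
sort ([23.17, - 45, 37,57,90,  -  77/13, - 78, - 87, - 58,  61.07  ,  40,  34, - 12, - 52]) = [ - 87, - 78, - 58 , - 52 , - 45, - 12, - 77/13,23.17,34,37, 40,57,61.07, 90 ] 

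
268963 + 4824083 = 5093046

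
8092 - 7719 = 373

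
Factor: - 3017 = -7^1*431^1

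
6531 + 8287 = 14818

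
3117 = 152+2965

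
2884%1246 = 392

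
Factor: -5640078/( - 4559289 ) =1880026/1519763  =  2^1* 7^( - 1)*31^1*199^(-1)*1091^( - 1)*30323^1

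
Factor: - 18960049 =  - 17^1*1115297^1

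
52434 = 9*5826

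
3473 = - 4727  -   - 8200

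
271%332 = 271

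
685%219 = 28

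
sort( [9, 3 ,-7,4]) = [ - 7,3, 4, 9]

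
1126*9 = 10134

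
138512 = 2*69256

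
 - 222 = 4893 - 5115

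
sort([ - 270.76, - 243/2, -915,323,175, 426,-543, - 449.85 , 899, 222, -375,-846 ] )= [ - 915, - 846,-543, - 449.85, - 375,- 270.76, - 243/2,175,222,323,426, 899 ] 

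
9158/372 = 24+115/186 = 24.62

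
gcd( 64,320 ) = 64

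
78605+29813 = 108418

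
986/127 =986/127 = 7.76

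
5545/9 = 5545/9=616.11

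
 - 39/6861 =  - 1 + 2274/2287 = - 0.01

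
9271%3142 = 2987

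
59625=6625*9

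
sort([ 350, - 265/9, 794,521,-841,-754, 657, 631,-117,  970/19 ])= [-841,-754,-117, - 265/9, 970/19,350, 521, 631, 657, 794]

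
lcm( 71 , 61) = 4331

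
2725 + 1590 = 4315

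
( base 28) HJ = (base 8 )757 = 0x1ef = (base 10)495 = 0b111101111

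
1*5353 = 5353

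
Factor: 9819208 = 2^3 * 7^2*37^1 * 677^1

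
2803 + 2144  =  4947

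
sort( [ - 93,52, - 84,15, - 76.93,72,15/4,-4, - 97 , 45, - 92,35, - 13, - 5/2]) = [ - 97, - 93, - 92, - 84, -76.93, - 13, - 4, - 5/2,  15/4,15,35, 45,52 , 72 ]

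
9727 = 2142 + 7585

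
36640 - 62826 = - 26186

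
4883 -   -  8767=13650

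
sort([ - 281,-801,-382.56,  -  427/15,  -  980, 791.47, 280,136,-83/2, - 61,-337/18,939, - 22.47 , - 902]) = [-980, - 902,-801,-382.56, - 281, - 61,  -  83/2, - 427/15,-22.47, - 337/18,136,280,791.47,939]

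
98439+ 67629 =166068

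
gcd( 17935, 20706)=17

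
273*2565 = 700245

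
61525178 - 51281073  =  10244105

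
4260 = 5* 852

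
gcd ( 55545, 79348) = 1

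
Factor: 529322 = 2^1*23^1*37^1*311^1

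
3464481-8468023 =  - 5003542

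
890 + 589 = 1479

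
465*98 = 45570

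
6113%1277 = 1005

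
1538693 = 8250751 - 6712058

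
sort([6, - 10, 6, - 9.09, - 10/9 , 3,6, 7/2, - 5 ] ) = [ - 10, - 9.09, - 5 , - 10/9 , 3 , 7/2 , 6,6, 6 ] 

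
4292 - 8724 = -4432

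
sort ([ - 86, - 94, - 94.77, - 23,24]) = [ - 94.77, - 94, - 86,-23,24]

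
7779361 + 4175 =7783536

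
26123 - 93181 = -67058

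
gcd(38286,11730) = 6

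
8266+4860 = 13126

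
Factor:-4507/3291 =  -3^( - 1) * 1097^( - 1)*4507^1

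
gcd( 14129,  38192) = 1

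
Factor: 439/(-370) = - 2^ (-1 ) *5^( - 1)*37^( - 1 )*439^1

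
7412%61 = 31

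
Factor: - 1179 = - 3^2*131^1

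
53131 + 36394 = 89525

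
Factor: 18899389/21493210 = 2^( - 1)*5^( - 1) *311^( -1 )*439^1*6911^( - 1)*43051^1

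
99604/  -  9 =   -  99604/9  =  -  11067.11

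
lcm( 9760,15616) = 78080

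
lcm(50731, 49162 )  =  4768714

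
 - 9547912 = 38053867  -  47601779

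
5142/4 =1285+ 1/2 = 1285.50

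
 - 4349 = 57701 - 62050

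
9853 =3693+6160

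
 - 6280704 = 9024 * ( -696 ) 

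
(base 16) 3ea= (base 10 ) 1002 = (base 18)31c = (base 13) 5C1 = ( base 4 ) 33222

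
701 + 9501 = 10202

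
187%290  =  187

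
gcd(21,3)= 3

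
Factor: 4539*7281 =3^3 * 17^1*89^1*809^1 =33048459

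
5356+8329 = 13685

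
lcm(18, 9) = 18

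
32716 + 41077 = 73793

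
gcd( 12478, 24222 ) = 734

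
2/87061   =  2/87061 = 0.00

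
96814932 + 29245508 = 126060440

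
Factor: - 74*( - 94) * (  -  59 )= - 410404 = - 2^2*37^1 * 47^1* 59^1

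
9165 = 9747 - 582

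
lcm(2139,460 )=42780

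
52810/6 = 26405/3 = 8801.67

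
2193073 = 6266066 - 4072993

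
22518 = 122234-99716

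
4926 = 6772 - 1846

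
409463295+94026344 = 503489639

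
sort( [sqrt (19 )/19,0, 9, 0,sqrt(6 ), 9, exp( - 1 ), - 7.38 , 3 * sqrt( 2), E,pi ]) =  [ - 7.38,0,0,sqrt( 19)/19, exp( - 1 ), sqrt( 6),E, pi,3* sqrt(2), 9, 9]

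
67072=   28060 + 39012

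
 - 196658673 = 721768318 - 918426991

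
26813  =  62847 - 36034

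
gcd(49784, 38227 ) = 889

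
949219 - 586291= 362928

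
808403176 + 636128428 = 1444531604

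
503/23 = 503/23 = 21.87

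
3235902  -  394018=2841884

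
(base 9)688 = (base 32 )hm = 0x236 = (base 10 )566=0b1000110110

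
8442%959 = 770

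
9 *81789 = 736101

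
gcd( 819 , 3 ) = 3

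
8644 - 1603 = 7041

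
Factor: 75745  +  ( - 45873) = 29872 = 2^4*1867^1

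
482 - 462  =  20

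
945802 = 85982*11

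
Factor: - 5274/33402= - 3/19= - 3^1*19^ ( - 1)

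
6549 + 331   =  6880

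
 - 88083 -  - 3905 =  - 84178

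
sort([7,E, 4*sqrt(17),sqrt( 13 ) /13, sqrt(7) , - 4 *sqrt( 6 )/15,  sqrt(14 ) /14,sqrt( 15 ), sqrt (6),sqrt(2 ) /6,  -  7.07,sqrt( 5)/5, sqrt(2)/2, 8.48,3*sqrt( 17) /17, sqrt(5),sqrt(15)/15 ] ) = [ -7.07, - 4*sqrt(6 ) /15, sqrt( 2 ) /6,sqrt( 15 ) /15,  sqrt(14) /14,sqrt( 13) /13,sqrt(5)/5,sqrt(2 ) /2,3*sqrt(17) /17 , sqrt(5 ),sqrt( 6), sqrt(7),E, sqrt( 15 ), 7,8.48 , 4*sqrt( 17)]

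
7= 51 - 44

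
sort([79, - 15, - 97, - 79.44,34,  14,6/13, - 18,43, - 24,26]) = [ - 97,-79.44, - 24, -18 , - 15, 6/13, 14 , 26,34, 43,79 ] 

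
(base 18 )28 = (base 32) 1c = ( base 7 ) 62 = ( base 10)44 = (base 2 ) 101100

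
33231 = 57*583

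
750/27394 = 375/13697 = 0.03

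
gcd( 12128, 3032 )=3032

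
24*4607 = 110568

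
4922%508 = 350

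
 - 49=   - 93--44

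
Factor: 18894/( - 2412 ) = -47/6 = -  2^ ( - 1)*  3^( - 1)*47^1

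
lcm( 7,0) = 0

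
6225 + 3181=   9406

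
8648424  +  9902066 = 18550490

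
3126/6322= 1563/3161 = 0.49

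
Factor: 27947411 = 3169^1*8819^1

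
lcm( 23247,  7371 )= 302211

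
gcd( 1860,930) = 930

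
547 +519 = 1066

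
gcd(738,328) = 82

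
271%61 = 27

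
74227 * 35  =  2597945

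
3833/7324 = 3833/7324 = 0.52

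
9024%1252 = 260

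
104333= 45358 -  - 58975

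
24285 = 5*4857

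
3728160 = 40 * 93204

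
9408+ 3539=12947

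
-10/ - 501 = 10/501 = 0.02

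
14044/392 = 35 + 81/98=35.83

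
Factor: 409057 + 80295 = 489352 = 2^3*61169^1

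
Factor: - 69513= -3^1*17^1*29^1*47^1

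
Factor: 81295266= 2^1*3^1*13^1*79^2*167^1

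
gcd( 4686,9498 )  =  6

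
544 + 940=1484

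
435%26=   19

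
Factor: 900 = 2^2*3^2*5^2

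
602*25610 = 15417220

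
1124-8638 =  - 7514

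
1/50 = 1/50  =  0.02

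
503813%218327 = 67159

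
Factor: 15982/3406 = 13^( - 1 )*61^1 =61/13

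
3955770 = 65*60858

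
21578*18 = 388404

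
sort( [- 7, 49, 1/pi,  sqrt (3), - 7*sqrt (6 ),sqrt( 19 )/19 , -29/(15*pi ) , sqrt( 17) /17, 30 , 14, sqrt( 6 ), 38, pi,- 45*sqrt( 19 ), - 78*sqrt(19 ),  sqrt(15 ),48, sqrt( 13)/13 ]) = [  -  78*sqrt(19), - 45*sqrt( 19), - 7*sqrt(6),  -  7,-29/(15*pi),  sqrt ( 19)/19,sqrt( 17)/17, sqrt ( 13 )/13, 1/pi, sqrt(3), sqrt(6 ), pi, sqrt(15 ),14,  30,38, 48, 49 ]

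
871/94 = 9 + 25/94 = 9.27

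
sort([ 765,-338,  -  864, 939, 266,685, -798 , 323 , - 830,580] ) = [- 864,-830, - 798,-338,266 , 323, 580, 685,  765,939]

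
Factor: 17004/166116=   13^1*127^(-1 ) = 13/127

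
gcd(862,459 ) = 1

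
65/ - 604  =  -65/604 = -0.11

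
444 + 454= 898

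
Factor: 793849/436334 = 2^( - 1)*7^2 *17^1*29^(-1)*953^1 *7523^( - 1 )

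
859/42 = 20  +  19/42 = 20.45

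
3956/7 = 565 + 1/7 = 565.14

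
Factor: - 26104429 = - 13^1 * 2008033^1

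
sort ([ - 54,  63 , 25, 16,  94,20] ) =[ - 54,16, 20,25,63, 94]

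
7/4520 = 7/4520 = 0.00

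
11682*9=105138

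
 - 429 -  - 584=155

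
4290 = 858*5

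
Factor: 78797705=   5^1*7^1*607^1*3709^1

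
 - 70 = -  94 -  - 24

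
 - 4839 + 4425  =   - 414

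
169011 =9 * 18779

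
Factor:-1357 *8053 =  - 10927921=-23^1*59^1*8053^1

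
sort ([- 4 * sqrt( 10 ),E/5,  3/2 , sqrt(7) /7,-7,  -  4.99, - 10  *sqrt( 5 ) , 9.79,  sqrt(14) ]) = [ - 10 * sqrt( 5), - 4 * sqrt(10), - 7, - 4.99, sqrt(7) /7,E/5, 3/2, sqrt(14 ), 9.79 ] 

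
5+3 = 8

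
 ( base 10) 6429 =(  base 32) 68T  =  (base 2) 1100100011101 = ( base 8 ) 14435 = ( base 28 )85H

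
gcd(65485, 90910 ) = 5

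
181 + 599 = 780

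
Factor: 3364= 2^2*29^2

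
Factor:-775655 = -5^1*53^1*2927^1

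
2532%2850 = 2532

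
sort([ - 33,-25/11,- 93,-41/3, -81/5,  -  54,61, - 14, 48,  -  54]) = [ - 93,-54, - 54,-33 , - 81/5,-14, - 41/3, - 25/11, 48,61]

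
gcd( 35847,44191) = 7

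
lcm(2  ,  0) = 0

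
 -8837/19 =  - 466 + 17/19= - 465.11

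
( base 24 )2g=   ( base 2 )1000000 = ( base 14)48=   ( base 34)1u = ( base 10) 64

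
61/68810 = 61/68810=0.00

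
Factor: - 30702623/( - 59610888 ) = 2^ ( - 3) * 3^( - 2)*7^1*827929^(-1 ) * 4386089^1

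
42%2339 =42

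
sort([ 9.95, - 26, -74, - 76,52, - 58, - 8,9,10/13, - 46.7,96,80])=[  -  76, - 74, - 58  , - 46.7, -26,-8,  10/13, 9, 9.95 , 52, 80, 96 ] 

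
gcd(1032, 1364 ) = 4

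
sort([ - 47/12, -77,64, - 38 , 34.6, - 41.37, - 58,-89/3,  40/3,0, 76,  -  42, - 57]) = [ - 77, - 58,-57,-42,-41.37,  -  38, - 89/3, - 47/12, 0,40/3,34.6, 64,76 ]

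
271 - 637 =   -  366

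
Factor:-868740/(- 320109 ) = 2^2*5^1*14479^1*106703^( - 1)  =  289580/106703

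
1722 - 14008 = -12286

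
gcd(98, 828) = 2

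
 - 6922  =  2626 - 9548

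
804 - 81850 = - 81046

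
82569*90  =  7431210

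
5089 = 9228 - 4139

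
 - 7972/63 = - 127  +  29/63 = - 126.54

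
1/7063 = 1/7063  =  0.00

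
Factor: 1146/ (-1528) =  - 3/4 = - 2^( - 2)*3^1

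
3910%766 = 80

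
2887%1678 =1209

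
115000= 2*57500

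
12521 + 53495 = 66016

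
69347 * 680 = 47155960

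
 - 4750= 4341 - 9091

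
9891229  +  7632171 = 17523400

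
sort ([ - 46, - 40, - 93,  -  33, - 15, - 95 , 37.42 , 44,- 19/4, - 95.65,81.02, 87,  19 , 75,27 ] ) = [ - 95.65, - 95,-93,-46, - 40,-33,-15,-19/4,  19,27 , 37.42, 44,75, 81.02, 87] 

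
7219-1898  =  5321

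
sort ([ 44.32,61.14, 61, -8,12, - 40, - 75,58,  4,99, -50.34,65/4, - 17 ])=[-75, - 50.34,  -  40, - 17, - 8 , 4,12,65/4, 44.32 , 58,61,61.14,99 ]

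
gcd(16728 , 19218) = 6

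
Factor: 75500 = 2^2 * 5^3*151^1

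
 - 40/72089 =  - 1 +72049/72089 = - 0.00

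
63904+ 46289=110193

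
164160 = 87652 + 76508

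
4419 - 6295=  - 1876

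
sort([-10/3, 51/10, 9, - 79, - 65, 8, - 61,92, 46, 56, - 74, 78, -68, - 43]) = [ - 79,-74, - 68, - 65, -61,  -  43,- 10/3,51/10,8,9,46,56,78, 92 ] 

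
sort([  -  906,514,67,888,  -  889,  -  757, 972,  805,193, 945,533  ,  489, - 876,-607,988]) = [  -  906, - 889, - 876, - 757, - 607, 67,193,489,514,533, 805,888, 945,972,988]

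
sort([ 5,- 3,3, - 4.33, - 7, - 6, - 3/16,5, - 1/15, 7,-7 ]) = [-7,-7,-6,-4.33, - 3, - 3/16,  -  1/15, 3 , 5, 5, 7]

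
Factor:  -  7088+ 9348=2^2*5^1*113^1 = 2260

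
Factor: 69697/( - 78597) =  - 3^(-3 ) *41^( - 1) * 71^( -1) *69697^1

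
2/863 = 2/863 = 0.00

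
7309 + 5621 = 12930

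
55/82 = 55/82 = 0.67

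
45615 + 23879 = 69494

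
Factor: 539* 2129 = 1147531  =  7^2*11^1*2129^1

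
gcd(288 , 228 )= 12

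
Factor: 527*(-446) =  - 2^1*17^1*31^1 *223^1  =  -235042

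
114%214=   114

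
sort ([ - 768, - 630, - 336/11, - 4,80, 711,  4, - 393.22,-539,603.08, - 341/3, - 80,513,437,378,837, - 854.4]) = [-854.4, - 768 , - 630, - 539 , - 393.22, -341/3,- 80, - 336/11, - 4 , 4,80,378, 437 , 513, 603.08, 711,837]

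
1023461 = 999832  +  23629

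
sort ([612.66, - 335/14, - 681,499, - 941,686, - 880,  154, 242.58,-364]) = [-941, - 880,-681, - 364,- 335/14, 154,  242.58, 499,612.66,686]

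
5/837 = 5/837 = 0.01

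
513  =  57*9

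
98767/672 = 146 + 655/672=146.97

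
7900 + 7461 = 15361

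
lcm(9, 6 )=18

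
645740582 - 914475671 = - 268735089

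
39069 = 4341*9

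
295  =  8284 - 7989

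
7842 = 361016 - 353174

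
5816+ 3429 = 9245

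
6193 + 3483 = 9676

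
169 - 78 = 91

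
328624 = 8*41078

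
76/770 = 38/385 = 0.10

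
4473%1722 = 1029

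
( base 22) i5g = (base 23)GG6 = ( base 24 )F86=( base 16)2286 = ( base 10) 8838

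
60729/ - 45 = -1350+7/15 =- 1349.53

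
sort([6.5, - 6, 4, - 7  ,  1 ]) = [ - 7 , - 6,1, 4,6.5 ] 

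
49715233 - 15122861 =34592372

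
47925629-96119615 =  - 48193986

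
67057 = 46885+20172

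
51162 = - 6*( - 8527) 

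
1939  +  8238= 10177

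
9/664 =9/664 = 0.01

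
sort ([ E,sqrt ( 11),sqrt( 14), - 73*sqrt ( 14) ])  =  [ - 73*sqrt(14 ), E, sqrt ( 11), sqrt( 14)]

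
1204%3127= 1204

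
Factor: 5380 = 2^2*5^1*269^1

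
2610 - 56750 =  - 54140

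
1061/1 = 1061 =1061.00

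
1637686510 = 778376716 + 859309794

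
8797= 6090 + 2707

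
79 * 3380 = 267020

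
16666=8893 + 7773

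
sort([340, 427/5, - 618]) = [ - 618, 427/5,340 ]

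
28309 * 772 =21854548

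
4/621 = 4/621 = 0.01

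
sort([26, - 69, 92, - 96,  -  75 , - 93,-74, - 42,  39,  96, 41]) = [ - 96, - 93,  -  75,-74, - 69 , -42, 26, 39, 41 , 92 , 96]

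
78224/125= 78224/125=625.79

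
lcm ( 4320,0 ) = 0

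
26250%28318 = 26250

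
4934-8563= - 3629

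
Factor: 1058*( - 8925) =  - 9442650= -2^1*3^1*5^2*7^1*17^1*23^2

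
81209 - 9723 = 71486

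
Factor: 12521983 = 59^1*373^1 * 569^1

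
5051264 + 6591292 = 11642556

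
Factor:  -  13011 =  - 3^1 * 4337^1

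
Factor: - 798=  - 2^1 * 3^1 * 7^1*19^1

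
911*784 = 714224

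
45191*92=4157572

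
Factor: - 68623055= - 5^1* 43^1*47^1*6791^1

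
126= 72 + 54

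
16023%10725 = 5298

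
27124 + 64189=91313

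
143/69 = 143/69= 2.07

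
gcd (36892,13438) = 2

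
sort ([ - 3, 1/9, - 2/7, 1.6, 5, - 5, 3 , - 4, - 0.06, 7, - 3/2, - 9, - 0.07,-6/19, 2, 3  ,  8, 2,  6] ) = [-9,-5,- 4, - 3, - 3/2, - 6/19,  -  2/7, - 0.07, - 0.06,1/9,1.6, 2, 2, 3, 3,5,6,  7,8 ]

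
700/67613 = 100/9659 = 0.01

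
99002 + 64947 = 163949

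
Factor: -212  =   -2^2  *  53^1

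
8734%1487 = 1299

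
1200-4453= -3253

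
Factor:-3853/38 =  - 2^( - 1)*19^( - 1)*3853^1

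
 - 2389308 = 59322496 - 61711804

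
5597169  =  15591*359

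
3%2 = 1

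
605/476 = 605/476   =  1.27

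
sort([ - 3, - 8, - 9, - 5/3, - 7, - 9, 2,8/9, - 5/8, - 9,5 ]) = [ - 9, - 9, - 9, - 8, - 7, - 3, - 5/3,  -  5/8,8/9,  2, 5 ]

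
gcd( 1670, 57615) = 835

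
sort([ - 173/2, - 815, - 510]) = [ - 815, - 510 , - 173/2] 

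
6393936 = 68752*93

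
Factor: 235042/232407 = 446/441 = 2^1 * 3^( - 2 )*7^( - 2)*223^1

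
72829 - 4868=67961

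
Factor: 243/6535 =3^5*5^(-1) * 1307^( - 1)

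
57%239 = 57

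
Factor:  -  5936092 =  - 2^2*1484023^1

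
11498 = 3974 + 7524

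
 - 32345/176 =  - 32345/176 = -  183.78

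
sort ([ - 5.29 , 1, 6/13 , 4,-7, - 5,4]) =[ - 7, - 5.29,-5,6/13 , 1, 4,4 ]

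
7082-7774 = -692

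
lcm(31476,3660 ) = 157380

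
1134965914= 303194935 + 831770979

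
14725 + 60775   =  75500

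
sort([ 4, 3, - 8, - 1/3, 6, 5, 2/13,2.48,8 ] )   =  [ - 8, - 1/3,  2/13, 2.48,3,4,  5, 6 , 8 ] 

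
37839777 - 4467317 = 33372460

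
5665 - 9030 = - 3365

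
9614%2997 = 623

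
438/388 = 1 + 25/194=   1.13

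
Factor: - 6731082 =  - 2^1*3^2*17^1*21997^1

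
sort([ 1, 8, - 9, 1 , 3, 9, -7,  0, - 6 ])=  [ - 9, - 7, - 6 , 0,1 , 1, 3, 8,9 ]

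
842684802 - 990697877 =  - 148013075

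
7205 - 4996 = 2209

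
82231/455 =180 + 331/455=   180.73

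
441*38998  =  17198118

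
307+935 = 1242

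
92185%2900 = 2285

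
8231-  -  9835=18066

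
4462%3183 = 1279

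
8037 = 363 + 7674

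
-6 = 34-40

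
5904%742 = 710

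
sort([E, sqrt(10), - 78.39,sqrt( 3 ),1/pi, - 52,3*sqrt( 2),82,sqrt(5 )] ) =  [ - 78.39,  -  52,1/pi,sqrt(3), sqrt(5 ),E, sqrt(10),3 * sqrt( 2), 82]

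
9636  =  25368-15732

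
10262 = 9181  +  1081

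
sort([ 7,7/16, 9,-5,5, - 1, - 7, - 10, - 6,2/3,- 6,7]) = [-10, - 7 , - 6, - 6, - 5,-1,7/16,2/3, 5,7,  7, 9]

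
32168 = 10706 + 21462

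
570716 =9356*61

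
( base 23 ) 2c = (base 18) 34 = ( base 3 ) 2011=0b111010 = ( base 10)58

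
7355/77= 95+40/77=95.52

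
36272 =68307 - 32035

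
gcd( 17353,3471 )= 1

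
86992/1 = 86992  =  86992.00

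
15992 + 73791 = 89783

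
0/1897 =0 = 0.00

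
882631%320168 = 242295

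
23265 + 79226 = 102491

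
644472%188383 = 79323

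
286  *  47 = 13442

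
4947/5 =4947/5 = 989.40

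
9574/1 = 9574 = 9574.00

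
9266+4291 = 13557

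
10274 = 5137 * 2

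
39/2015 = 3/155 = 0.02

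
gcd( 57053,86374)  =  1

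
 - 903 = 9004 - 9907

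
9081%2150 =481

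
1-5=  - 4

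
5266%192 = 82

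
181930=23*7910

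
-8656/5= - 1732 +4/5  =  - 1731.20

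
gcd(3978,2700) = 18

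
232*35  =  8120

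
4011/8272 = 4011/8272 = 0.48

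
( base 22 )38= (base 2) 1001010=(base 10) 74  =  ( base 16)4a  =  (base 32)2a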